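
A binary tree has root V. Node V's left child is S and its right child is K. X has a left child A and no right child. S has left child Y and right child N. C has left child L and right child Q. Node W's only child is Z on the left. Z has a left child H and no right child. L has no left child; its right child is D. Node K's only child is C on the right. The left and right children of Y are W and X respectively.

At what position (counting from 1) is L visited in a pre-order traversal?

Pre-order visits the node, then its left subtree, then its right subtree.
Visit V.
At V: go left to S.
  Visit S.
  At S: go left to Y.
    Visit Y.
    At Y: go left to W.
      Visit W.
      At W: go left to Z.
        Visit Z.
        At Z: go left to H.
          H is a leaf — visit H.
        At Z: no right child.
      At W: no right child.
    At Y: go right to X.
      Visit X.
      At X: go left to A.
        A is a leaf — visit A.
      At X: no right child.
  At S: go right to N.
    N is a leaf — visit N.
At V: go right to K.
  Visit K.
  At K: no left child.
  At K: go right to C.
    Visit C.
    At C: go left to L.
      Visit L.
      At L: no left child.
      At L: go right to D.
        D is a leaf — visit D.
    At C: go right to Q.
      Q is a leaf — visit Q.
Full pre-order sequence: V, S, Y, W, Z, H, X, A, N, K, C, L, D, Q.

12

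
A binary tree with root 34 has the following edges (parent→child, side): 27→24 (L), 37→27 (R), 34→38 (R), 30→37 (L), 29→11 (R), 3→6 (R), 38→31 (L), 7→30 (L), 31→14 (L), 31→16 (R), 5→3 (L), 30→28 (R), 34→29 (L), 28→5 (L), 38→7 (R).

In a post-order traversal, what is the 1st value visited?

11

Post-order visits the left subtree, then the right subtree, then the node.
At 34: go left to 29.
  At 29: no left child.
  At 29: go right to 11.
    11 is a leaf — visit 11.
  Visit 29.
At 34: go right to 38.
  At 38: go left to 31.
    At 31: go left to 14.
      14 is a leaf — visit 14.
    At 31: go right to 16.
      16 is a leaf — visit 16.
    Visit 31.
  At 38: go right to 7.
    At 7: go left to 30.
      At 30: go left to 37.
        At 37: no left child.
        At 37: go right to 27.
          At 27: go left to 24.
            24 is a leaf — visit 24.
          At 27: no right child.
          Visit 27.
        Visit 37.
      At 30: go right to 28.
        At 28: go left to 5.
          At 5: go left to 3.
            At 3: no left child.
            At 3: go right to 6.
              6 is a leaf — visit 6.
            Visit 3.
          At 5: no right child.
          Visit 5.
        At 28: no right child.
        Visit 28.
      Visit 30.
    At 7: no right child.
    Visit 7.
  Visit 38.
Visit 34.
Full post-order sequence: 11, 29, 14, 16, 31, 24, 27, 37, 6, 3, 5, 28, 30, 7, 38, 34.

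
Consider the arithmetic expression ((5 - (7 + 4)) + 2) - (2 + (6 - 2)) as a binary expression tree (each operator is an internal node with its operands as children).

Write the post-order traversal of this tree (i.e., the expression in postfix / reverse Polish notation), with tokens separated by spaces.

Post-order on an expression tree gives postfix notation: for each operator, emit left operand, right operand, then the operator.

5 7 4 + - 2 + 2 6 2 - + -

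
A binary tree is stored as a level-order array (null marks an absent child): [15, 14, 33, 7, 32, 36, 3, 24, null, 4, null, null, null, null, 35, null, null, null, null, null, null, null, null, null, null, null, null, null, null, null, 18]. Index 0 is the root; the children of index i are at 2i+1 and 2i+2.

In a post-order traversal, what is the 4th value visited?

Post-order visits the left subtree, then the right subtree, then the node.
At 15: go left to 14.
  At 14: go left to 7.
    At 7: go left to 24.
      24 is a leaf — visit 24.
    At 7: no right child.
    Visit 7.
  At 14: go right to 32.
    At 32: go left to 4.
      4 is a leaf — visit 4.
    At 32: no right child.
    Visit 32.
  Visit 14.
At 15: go right to 33.
  At 33: go left to 36.
    36 is a leaf — visit 36.
  At 33: go right to 3.
    At 3: no left child.
    At 3: go right to 35.
      At 35: no left child.
      At 35: go right to 18.
        18 is a leaf — visit 18.
      Visit 35.
    Visit 3.
  Visit 33.
Visit 15.
Full post-order sequence: 24, 7, 4, 32, 14, 36, 18, 35, 3, 33, 15.

32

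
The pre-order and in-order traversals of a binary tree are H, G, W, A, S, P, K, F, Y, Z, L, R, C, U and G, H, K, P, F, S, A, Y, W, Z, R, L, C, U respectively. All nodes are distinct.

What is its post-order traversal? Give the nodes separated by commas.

G, K, F, P, S, Y, A, R, U, C, L, Z, W, H

The first element of pre-order is the root; it splits in-order into left and right subtrees.
Root H: left subtree has 1 node {G}, right has 12 {K, P, F, S, A, Y, W, Z, R, L, C, U}.
  Root W: left subtree has 6 nodes {K, P, F, S, A, Y}, right has 5 {Z, R, L, C, U}.
    Root A: left subtree has 4 nodes {K, P, F, S}, right has 1 {Y}.
      Root S: left subtree has 3 nodes {K, P, F}, right has 0 { }.
        Root P: left subtree has 1 node {K}, right has 1 {F}.
    Root Z: left subtree has 0 nodes { }, right has 4 {R, L, C, U}.
      Root L: left subtree has 1 node {R}, right has 2 {C, U}.
        Root C: left subtree has 0 nodes { }, right has 1 {U}.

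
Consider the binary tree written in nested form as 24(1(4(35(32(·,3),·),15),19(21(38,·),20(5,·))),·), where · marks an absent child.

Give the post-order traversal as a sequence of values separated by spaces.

Post-order visits the left subtree, then the right subtree, then the node.
At 24: go left to 1.
  At 1: go left to 4.
    At 4: go left to 35.
      At 35: go left to 32.
        At 32: no left child.
        At 32: go right to 3.
          3 is a leaf — visit 3.
        Visit 32.
      At 35: no right child.
      Visit 35.
    At 4: go right to 15.
      15 is a leaf — visit 15.
    Visit 4.
  At 1: go right to 19.
    At 19: go left to 21.
      At 21: go left to 38.
        38 is a leaf — visit 38.
      At 21: no right child.
      Visit 21.
    At 19: go right to 20.
      At 20: go left to 5.
        5 is a leaf — visit 5.
      At 20: no right child.
      Visit 20.
    Visit 19.
  Visit 1.
At 24: no right child.
Visit 24.

3 32 35 15 4 38 21 5 20 19 1 24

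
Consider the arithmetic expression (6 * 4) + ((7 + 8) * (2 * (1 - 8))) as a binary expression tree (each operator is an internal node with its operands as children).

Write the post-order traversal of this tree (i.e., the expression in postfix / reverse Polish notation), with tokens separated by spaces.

Post-order on an expression tree gives postfix notation: for each operator, emit left operand, right operand, then the operator.

6 4 * 7 8 + 2 1 8 - * * +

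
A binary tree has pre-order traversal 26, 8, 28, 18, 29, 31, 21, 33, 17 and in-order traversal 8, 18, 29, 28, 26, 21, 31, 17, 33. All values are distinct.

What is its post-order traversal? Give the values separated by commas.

29, 18, 28, 8, 21, 17, 33, 31, 26

The first element of pre-order is the root; it splits in-order into left and right subtrees.
Root 26: left subtree has 4 nodes {8, 18, 29, 28}, right has 4 {21, 31, 17, 33}.
  Root 8: left subtree has 0 nodes { }, right has 3 {18, 29, 28}.
    Root 28: left subtree has 2 nodes {18, 29}, right has 0 { }.
      Root 18: left subtree has 0 nodes { }, right has 1 {29}.
  Root 31: left subtree has 1 node {21}, right has 2 {17, 33}.
    Root 33: left subtree has 1 node {17}, right has 0 { }.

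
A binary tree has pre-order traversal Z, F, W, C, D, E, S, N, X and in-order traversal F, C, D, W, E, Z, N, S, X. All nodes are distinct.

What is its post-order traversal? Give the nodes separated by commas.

D, C, E, W, F, N, X, S, Z

The first element of pre-order is the root; it splits in-order into left and right subtrees.
Root Z: left subtree has 5 nodes {F, C, D, W, E}, right has 3 {N, S, X}.
  Root F: left subtree has 0 nodes { }, right has 4 {C, D, W, E}.
    Root W: left subtree has 2 nodes {C, D}, right has 1 {E}.
      Root C: left subtree has 0 nodes { }, right has 1 {D}.
  Root S: left subtree has 1 node {N}, right has 1 {X}.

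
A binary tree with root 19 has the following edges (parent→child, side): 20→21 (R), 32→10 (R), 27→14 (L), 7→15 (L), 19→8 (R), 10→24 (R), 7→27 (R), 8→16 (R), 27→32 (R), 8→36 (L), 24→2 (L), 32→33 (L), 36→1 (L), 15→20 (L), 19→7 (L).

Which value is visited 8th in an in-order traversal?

In-order visits the left subtree, then the node, then the right subtree.
At 19: go left to 7.
  At 7: go left to 15.
    At 15: go left to 20.
      At 20: no left child.
      Visit 20.
      At 20: go right to 21.
        21 is a leaf — visit 21.
    Visit 15.
    At 15: no right child.
  Visit 7.
  At 7: go right to 27.
    At 27: go left to 14.
      14 is a leaf — visit 14.
    Visit 27.
    At 27: go right to 32.
      At 32: go left to 33.
        33 is a leaf — visit 33.
      Visit 32.
      At 32: go right to 10.
        At 10: no left child.
        Visit 10.
        At 10: go right to 24.
          At 24: go left to 2.
            2 is a leaf — visit 2.
          Visit 24.
          At 24: no right child.
Visit 19.
At 19: go right to 8.
  At 8: go left to 36.
    At 36: go left to 1.
      1 is a leaf — visit 1.
    Visit 36.
    At 36: no right child.
  Visit 8.
  At 8: go right to 16.
    16 is a leaf — visit 16.
Full in-order sequence: 20, 21, 15, 7, 14, 27, 33, 32, 10, 2, 24, 19, 1, 36, 8, 16.

32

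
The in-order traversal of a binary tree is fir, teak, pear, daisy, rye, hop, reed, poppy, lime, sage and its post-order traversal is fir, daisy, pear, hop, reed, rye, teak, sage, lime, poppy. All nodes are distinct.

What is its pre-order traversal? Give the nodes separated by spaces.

poppy teak fir rye pear daisy reed hop lime sage

The last element of post-order is the root; it splits in-order into left and right subtrees.
Root poppy: left subtree has 7 nodes {fir, teak, pear, daisy, rye, hop, reed}, right has 2 {lime, sage}.
  Root teak: left subtree has 1 node {fir}, right has 5 {pear, daisy, rye, hop, reed}.
    Root rye: left subtree has 2 nodes {pear, daisy}, right has 2 {hop, reed}.
      Root pear: left subtree has 0 nodes { }, right has 1 {daisy}.
      Root reed: left subtree has 1 node {hop}, right has 0 { }.
  Root lime: left subtree has 0 nodes { }, right has 1 {sage}.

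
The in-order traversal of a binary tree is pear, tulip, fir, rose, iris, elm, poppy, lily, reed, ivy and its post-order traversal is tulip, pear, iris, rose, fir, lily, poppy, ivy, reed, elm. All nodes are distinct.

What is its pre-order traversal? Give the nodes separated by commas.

The last element of post-order is the root; it splits in-order into left and right subtrees.
Root elm: left subtree has 5 nodes {pear, tulip, fir, rose, iris}, right has 4 {poppy, lily, reed, ivy}.
  Root fir: left subtree has 2 nodes {pear, tulip}, right has 2 {rose, iris}.
    Root pear: left subtree has 0 nodes { }, right has 1 {tulip}.
    Root rose: left subtree has 0 nodes { }, right has 1 {iris}.
  Root reed: left subtree has 2 nodes {poppy, lily}, right has 1 {ivy}.
    Root poppy: left subtree has 0 nodes { }, right has 1 {lily}.

elm, fir, pear, tulip, rose, iris, reed, poppy, lily, ivy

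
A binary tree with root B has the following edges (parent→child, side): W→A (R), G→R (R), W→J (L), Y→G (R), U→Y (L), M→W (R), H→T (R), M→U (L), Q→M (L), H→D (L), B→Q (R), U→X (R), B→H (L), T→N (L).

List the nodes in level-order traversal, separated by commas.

Level-order visits nodes level by level from the root, left to right within each level.
Level 0: B
Level 1: H, Q
Level 2: D, T, M
Level 3: N, U, W
Level 4: Y, X, J, A
Level 5: G
Level 6: R

B, H, Q, D, T, M, N, U, W, Y, X, J, A, G, R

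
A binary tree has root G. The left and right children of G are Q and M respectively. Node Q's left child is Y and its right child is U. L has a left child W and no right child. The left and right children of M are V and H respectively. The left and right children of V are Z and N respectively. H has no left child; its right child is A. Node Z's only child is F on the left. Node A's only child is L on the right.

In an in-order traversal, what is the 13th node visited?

In-order visits the left subtree, then the node, then the right subtree.
At G: go left to Q.
  At Q: go left to Y.
    Y is a leaf — visit Y.
  Visit Q.
  At Q: go right to U.
    U is a leaf — visit U.
Visit G.
At G: go right to M.
  At M: go left to V.
    At V: go left to Z.
      At Z: go left to F.
        F is a leaf — visit F.
      Visit Z.
      At Z: no right child.
    Visit V.
    At V: go right to N.
      N is a leaf — visit N.
  Visit M.
  At M: go right to H.
    At H: no left child.
    Visit H.
    At H: go right to A.
      At A: no left child.
      Visit A.
      At A: go right to L.
        At L: go left to W.
          W is a leaf — visit W.
        Visit L.
        At L: no right child.
Full in-order sequence: Y, Q, U, G, F, Z, V, N, M, H, A, W, L.

L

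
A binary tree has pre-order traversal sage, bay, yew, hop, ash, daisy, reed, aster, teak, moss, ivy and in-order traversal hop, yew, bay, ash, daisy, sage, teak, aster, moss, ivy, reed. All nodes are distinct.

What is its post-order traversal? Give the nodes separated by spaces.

The first element of pre-order is the root; it splits in-order into left and right subtrees.
Root sage: left subtree has 5 nodes {hop, yew, bay, ash, daisy}, right has 5 {teak, aster, moss, ivy, reed}.
  Root bay: left subtree has 2 nodes {hop, yew}, right has 2 {ash, daisy}.
    Root yew: left subtree has 1 node {hop}, right has 0 { }.
    Root ash: left subtree has 0 nodes { }, right has 1 {daisy}.
  Root reed: left subtree has 4 nodes {teak, aster, moss, ivy}, right has 0 { }.
    Root aster: left subtree has 1 node {teak}, right has 2 {moss, ivy}.
      Root moss: left subtree has 0 nodes { }, right has 1 {ivy}.

hop yew daisy ash bay teak ivy moss aster reed sage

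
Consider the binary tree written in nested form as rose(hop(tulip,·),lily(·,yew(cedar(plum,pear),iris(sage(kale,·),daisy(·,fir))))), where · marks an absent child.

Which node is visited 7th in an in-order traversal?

In-order visits the left subtree, then the node, then the right subtree.
At rose: go left to hop.
  At hop: go left to tulip.
    tulip is a leaf — visit tulip.
  Visit hop.
  At hop: no right child.
Visit rose.
At rose: go right to lily.
  At lily: no left child.
  Visit lily.
  At lily: go right to yew.
    At yew: go left to cedar.
      At cedar: go left to plum.
        plum is a leaf — visit plum.
      Visit cedar.
      At cedar: go right to pear.
        pear is a leaf — visit pear.
    Visit yew.
    At yew: go right to iris.
      At iris: go left to sage.
        At sage: go left to kale.
          kale is a leaf — visit kale.
        Visit sage.
        At sage: no right child.
      Visit iris.
      At iris: go right to daisy.
        At daisy: no left child.
        Visit daisy.
        At daisy: go right to fir.
          fir is a leaf — visit fir.
Full in-order sequence: tulip, hop, rose, lily, plum, cedar, pear, yew, kale, sage, iris, daisy, fir.

pear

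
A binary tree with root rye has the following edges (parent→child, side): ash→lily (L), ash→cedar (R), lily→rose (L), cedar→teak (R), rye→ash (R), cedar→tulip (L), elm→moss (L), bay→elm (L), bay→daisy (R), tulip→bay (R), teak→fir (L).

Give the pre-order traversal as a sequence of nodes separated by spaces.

Pre-order visits the node, then its left subtree, then its right subtree.
Visit rye.
At rye: no left child.
At rye: go right to ash.
  Visit ash.
  At ash: go left to lily.
    Visit lily.
    At lily: go left to rose.
      rose is a leaf — visit rose.
    At lily: no right child.
  At ash: go right to cedar.
    Visit cedar.
    At cedar: go left to tulip.
      Visit tulip.
      At tulip: no left child.
      At tulip: go right to bay.
        Visit bay.
        At bay: go left to elm.
          Visit elm.
          At elm: go left to moss.
            moss is a leaf — visit moss.
          At elm: no right child.
        At bay: go right to daisy.
          daisy is a leaf — visit daisy.
    At cedar: go right to teak.
      Visit teak.
      At teak: go left to fir.
        fir is a leaf — visit fir.
      At teak: no right child.

rye ash lily rose cedar tulip bay elm moss daisy teak fir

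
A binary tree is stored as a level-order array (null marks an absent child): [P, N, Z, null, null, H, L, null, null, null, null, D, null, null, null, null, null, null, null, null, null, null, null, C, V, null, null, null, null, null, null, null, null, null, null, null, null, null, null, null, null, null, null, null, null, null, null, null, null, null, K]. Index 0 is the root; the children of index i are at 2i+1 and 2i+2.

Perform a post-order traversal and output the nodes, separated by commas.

Post-order visits the left subtree, then the right subtree, then the node.
At P: go left to N.
  N is a leaf — visit N.
At P: go right to Z.
  At Z: go left to H.
    At H: go left to D.
      At D: go left to C.
        C is a leaf — visit C.
      At D: go right to V.
        At V: no left child.
        At V: go right to K.
          K is a leaf — visit K.
        Visit V.
      Visit D.
    At H: no right child.
    Visit H.
  At Z: go right to L.
    L is a leaf — visit L.
  Visit Z.
Visit P.

N, C, K, V, D, H, L, Z, P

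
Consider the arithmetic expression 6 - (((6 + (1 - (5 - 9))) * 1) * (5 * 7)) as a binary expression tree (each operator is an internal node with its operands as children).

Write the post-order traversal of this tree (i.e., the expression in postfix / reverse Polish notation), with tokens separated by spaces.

6 6 1 5 9 - - + 1 * 5 7 * * -

Post-order on an expression tree gives postfix notation: for each operator, emit left operand, right operand, then the operator.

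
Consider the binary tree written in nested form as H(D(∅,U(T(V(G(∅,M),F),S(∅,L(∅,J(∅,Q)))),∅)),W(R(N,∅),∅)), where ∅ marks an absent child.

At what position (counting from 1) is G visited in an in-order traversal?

In-order visits the left subtree, then the node, then the right subtree.
At H: go left to D.
  At D: no left child.
  Visit D.
  At D: go right to U.
    At U: go left to T.
      At T: go left to V.
        At V: go left to G.
          At G: no left child.
          Visit G.
          At G: go right to M.
            M is a leaf — visit M.
        Visit V.
        At V: go right to F.
          F is a leaf — visit F.
      Visit T.
      At T: go right to S.
        At S: no left child.
        Visit S.
        At S: go right to L.
          At L: no left child.
          Visit L.
          At L: go right to J.
            At J: no left child.
            Visit J.
            At J: go right to Q.
              Q is a leaf — visit Q.
    Visit U.
    At U: no right child.
Visit H.
At H: go right to W.
  At W: go left to R.
    At R: go left to N.
      N is a leaf — visit N.
    Visit R.
    At R: no right child.
  Visit W.
  At W: no right child.
Full in-order sequence: D, G, M, V, F, T, S, L, J, Q, U, H, N, R, W.

2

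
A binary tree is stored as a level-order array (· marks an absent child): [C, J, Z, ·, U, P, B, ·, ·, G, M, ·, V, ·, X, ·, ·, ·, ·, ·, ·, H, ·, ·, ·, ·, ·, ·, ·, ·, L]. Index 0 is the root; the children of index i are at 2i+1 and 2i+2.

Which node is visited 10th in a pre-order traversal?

Pre-order visits the node, then its left subtree, then its right subtree.
Visit C.
At C: go left to J.
  Visit J.
  At J: no left child.
  At J: go right to U.
    Visit U.
    At U: go left to G.
      G is a leaf — visit G.
    At U: go right to M.
      Visit M.
      At M: go left to H.
        H is a leaf — visit H.
      At M: no right child.
At C: go right to Z.
  Visit Z.
  At Z: go left to P.
    Visit P.
    At P: no left child.
    At P: go right to V.
      V is a leaf — visit V.
  At Z: go right to B.
    Visit B.
    At B: no left child.
    At B: go right to X.
      Visit X.
      At X: no left child.
      At X: go right to L.
        L is a leaf — visit L.
Full pre-order sequence: C, J, U, G, M, H, Z, P, V, B, X, L.

B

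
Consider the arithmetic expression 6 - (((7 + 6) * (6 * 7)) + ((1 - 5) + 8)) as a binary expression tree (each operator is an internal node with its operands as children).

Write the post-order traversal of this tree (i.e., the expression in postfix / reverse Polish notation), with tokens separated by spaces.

6 7 6 + 6 7 * * 1 5 - 8 + + -

Post-order on an expression tree gives postfix notation: for each operator, emit left operand, right operand, then the operator.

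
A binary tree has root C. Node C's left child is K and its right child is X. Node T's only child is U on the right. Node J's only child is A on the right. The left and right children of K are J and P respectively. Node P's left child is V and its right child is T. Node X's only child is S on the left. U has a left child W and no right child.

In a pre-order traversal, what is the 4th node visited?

A

Pre-order visits the node, then its left subtree, then its right subtree.
Visit C.
At C: go left to K.
  Visit K.
  At K: go left to J.
    Visit J.
    At J: no left child.
    At J: go right to A.
      A is a leaf — visit A.
  At K: go right to P.
    Visit P.
    At P: go left to V.
      V is a leaf — visit V.
    At P: go right to T.
      Visit T.
      At T: no left child.
      At T: go right to U.
        Visit U.
        At U: go left to W.
          W is a leaf — visit W.
        At U: no right child.
At C: go right to X.
  Visit X.
  At X: go left to S.
    S is a leaf — visit S.
  At X: no right child.
Full pre-order sequence: C, K, J, A, P, V, T, U, W, X, S.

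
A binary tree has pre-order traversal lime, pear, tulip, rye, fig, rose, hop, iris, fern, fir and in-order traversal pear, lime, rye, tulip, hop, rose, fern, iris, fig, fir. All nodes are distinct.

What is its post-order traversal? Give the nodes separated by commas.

The first element of pre-order is the root; it splits in-order into left and right subtrees.
Root lime: left subtree has 1 node {pear}, right has 8 {rye, tulip, hop, rose, fern, iris, fig, fir}.
  Root tulip: left subtree has 1 node {rye}, right has 6 {hop, rose, fern, iris, fig, fir}.
    Root fig: left subtree has 4 nodes {hop, rose, fern, iris}, right has 1 {fir}.
      Root rose: left subtree has 1 node {hop}, right has 2 {fern, iris}.
        Root iris: left subtree has 1 node {fern}, right has 0 { }.

pear, rye, hop, fern, iris, rose, fir, fig, tulip, lime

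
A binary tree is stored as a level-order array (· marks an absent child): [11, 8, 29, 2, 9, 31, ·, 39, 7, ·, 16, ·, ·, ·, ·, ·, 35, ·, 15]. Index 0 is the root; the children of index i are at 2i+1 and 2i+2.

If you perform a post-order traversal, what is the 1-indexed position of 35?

Post-order visits the left subtree, then the right subtree, then the node.
At 11: go left to 8.
  At 8: go left to 2.
    At 2: go left to 39.
      At 39: no left child.
      At 39: go right to 35.
        35 is a leaf — visit 35.
      Visit 39.
    At 2: go right to 7.
      At 7: no left child.
      At 7: go right to 15.
        15 is a leaf — visit 15.
      Visit 7.
    Visit 2.
  At 8: go right to 9.
    At 9: no left child.
    At 9: go right to 16.
      16 is a leaf — visit 16.
    Visit 9.
  Visit 8.
At 11: go right to 29.
  At 29: go left to 31.
    31 is a leaf — visit 31.
  At 29: no right child.
  Visit 29.
Visit 11.
Full post-order sequence: 35, 39, 15, 7, 2, 16, 9, 8, 31, 29, 11.

1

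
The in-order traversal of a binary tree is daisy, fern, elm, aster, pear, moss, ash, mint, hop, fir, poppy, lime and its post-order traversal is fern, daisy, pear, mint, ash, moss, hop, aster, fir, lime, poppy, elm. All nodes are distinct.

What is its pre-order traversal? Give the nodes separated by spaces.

The last element of post-order is the root; it splits in-order into left and right subtrees.
Root elm: left subtree has 2 nodes {daisy, fern}, right has 9 {aster, pear, moss, ash, mint, hop, fir, poppy, lime}.
  Root daisy: left subtree has 0 nodes { }, right has 1 {fern}.
  Root poppy: left subtree has 7 nodes {aster, pear, moss, ash, mint, hop, fir}, right has 1 {lime}.
    Root fir: left subtree has 6 nodes {aster, pear, moss, ash, mint, hop}, right has 0 { }.
      Root aster: left subtree has 0 nodes { }, right has 5 {pear, moss, ash, mint, hop}.
        Root hop: left subtree has 4 nodes {pear, moss, ash, mint}, right has 0 { }.
          Root moss: left subtree has 1 node {pear}, right has 2 {ash, mint}.
            Root ash: left subtree has 0 nodes { }, right has 1 {mint}.

elm daisy fern poppy fir aster hop moss pear ash mint lime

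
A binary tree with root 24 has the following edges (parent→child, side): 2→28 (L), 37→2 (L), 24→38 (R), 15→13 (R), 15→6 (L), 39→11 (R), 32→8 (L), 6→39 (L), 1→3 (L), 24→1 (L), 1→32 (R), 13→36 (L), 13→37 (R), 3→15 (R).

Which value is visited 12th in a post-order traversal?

32

Post-order visits the left subtree, then the right subtree, then the node.
At 24: go left to 1.
  At 1: go left to 3.
    At 3: no left child.
    At 3: go right to 15.
      At 15: go left to 6.
        At 6: go left to 39.
          At 39: no left child.
          At 39: go right to 11.
            11 is a leaf — visit 11.
          Visit 39.
        At 6: no right child.
        Visit 6.
      At 15: go right to 13.
        At 13: go left to 36.
          36 is a leaf — visit 36.
        At 13: go right to 37.
          At 37: go left to 2.
            At 2: go left to 28.
              28 is a leaf — visit 28.
            At 2: no right child.
            Visit 2.
          At 37: no right child.
          Visit 37.
        Visit 13.
      Visit 15.
    Visit 3.
  At 1: go right to 32.
    At 32: go left to 8.
      8 is a leaf — visit 8.
    At 32: no right child.
    Visit 32.
  Visit 1.
At 24: go right to 38.
  38 is a leaf — visit 38.
Visit 24.
Full post-order sequence: 11, 39, 6, 36, 28, 2, 37, 13, 15, 3, 8, 32, 1, 38, 24.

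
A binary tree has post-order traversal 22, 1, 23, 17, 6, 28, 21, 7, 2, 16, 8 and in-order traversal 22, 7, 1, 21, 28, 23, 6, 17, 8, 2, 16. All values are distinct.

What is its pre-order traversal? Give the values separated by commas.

The last element of post-order is the root; it splits in-order into left and right subtrees.
Root 8: left subtree has 8 nodes {22, 7, 1, 21, 28, 23, 6, 17}, right has 2 {2, 16}.
  Root 7: left subtree has 1 node {22}, right has 6 {1, 21, 28, 23, 6, 17}.
    Root 21: left subtree has 1 node {1}, right has 4 {28, 23, 6, 17}.
      Root 28: left subtree has 0 nodes { }, right has 3 {23, 6, 17}.
        Root 6: left subtree has 1 node {23}, right has 1 {17}.
  Root 16: left subtree has 1 node {2}, right has 0 { }.

8, 7, 22, 21, 1, 28, 6, 23, 17, 16, 2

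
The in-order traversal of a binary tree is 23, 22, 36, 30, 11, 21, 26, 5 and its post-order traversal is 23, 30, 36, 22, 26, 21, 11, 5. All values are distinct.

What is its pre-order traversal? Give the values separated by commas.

The last element of post-order is the root; it splits in-order into left and right subtrees.
Root 5: left subtree has 7 nodes {23, 22, 36, 30, 11, 21, 26}, right has 0 { }.
  Root 11: left subtree has 4 nodes {23, 22, 36, 30}, right has 2 {21, 26}.
    Root 22: left subtree has 1 node {23}, right has 2 {36, 30}.
      Root 36: left subtree has 0 nodes { }, right has 1 {30}.
    Root 21: left subtree has 0 nodes { }, right has 1 {26}.

5, 11, 22, 23, 36, 30, 21, 26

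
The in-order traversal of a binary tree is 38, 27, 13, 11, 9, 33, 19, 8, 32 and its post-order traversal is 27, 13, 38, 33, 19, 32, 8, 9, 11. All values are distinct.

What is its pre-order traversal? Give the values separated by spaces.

The last element of post-order is the root; it splits in-order into left and right subtrees.
Root 11: left subtree has 3 nodes {38, 27, 13}, right has 5 {9, 33, 19, 8, 32}.
  Root 38: left subtree has 0 nodes { }, right has 2 {27, 13}.
    Root 13: left subtree has 1 node {27}, right has 0 { }.
  Root 9: left subtree has 0 nodes { }, right has 4 {33, 19, 8, 32}.
    Root 8: left subtree has 2 nodes {33, 19}, right has 1 {32}.
      Root 19: left subtree has 1 node {33}, right has 0 { }.

11 38 13 27 9 8 19 33 32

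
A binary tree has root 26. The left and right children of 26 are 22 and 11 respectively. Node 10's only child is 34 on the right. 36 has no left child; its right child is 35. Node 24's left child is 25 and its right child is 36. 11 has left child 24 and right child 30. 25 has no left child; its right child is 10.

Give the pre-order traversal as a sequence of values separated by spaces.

Pre-order visits the node, then its left subtree, then its right subtree.
Visit 26.
At 26: go left to 22.
  22 is a leaf — visit 22.
At 26: go right to 11.
  Visit 11.
  At 11: go left to 24.
    Visit 24.
    At 24: go left to 25.
      Visit 25.
      At 25: no left child.
      At 25: go right to 10.
        Visit 10.
        At 10: no left child.
        At 10: go right to 34.
          34 is a leaf — visit 34.
    At 24: go right to 36.
      Visit 36.
      At 36: no left child.
      At 36: go right to 35.
        35 is a leaf — visit 35.
  At 11: go right to 30.
    30 is a leaf — visit 30.

26 22 11 24 25 10 34 36 35 30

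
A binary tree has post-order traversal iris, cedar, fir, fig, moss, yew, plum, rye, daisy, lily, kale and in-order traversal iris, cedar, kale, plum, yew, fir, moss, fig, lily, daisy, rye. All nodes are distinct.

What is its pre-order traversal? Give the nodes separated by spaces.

kale cedar iris lily plum yew moss fir fig daisy rye

The last element of post-order is the root; it splits in-order into left and right subtrees.
Root kale: left subtree has 2 nodes {iris, cedar}, right has 8 {plum, yew, fir, moss, fig, lily, daisy, rye}.
  Root cedar: left subtree has 1 node {iris}, right has 0 { }.
  Root lily: left subtree has 5 nodes {plum, yew, fir, moss, fig}, right has 2 {daisy, rye}.
    Root plum: left subtree has 0 nodes { }, right has 4 {yew, fir, moss, fig}.
      Root yew: left subtree has 0 nodes { }, right has 3 {fir, moss, fig}.
        Root moss: left subtree has 1 node {fir}, right has 1 {fig}.
    Root daisy: left subtree has 0 nodes { }, right has 1 {rye}.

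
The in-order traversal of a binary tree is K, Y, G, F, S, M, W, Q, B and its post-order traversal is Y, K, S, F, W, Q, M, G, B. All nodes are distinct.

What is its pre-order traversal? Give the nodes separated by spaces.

B G K Y M F S Q W

The last element of post-order is the root; it splits in-order into left and right subtrees.
Root B: left subtree has 8 nodes {K, Y, G, F, S, M, W, Q}, right has 0 { }.
  Root G: left subtree has 2 nodes {K, Y}, right has 5 {F, S, M, W, Q}.
    Root K: left subtree has 0 nodes { }, right has 1 {Y}.
    Root M: left subtree has 2 nodes {F, S}, right has 2 {W, Q}.
      Root F: left subtree has 0 nodes { }, right has 1 {S}.
      Root Q: left subtree has 1 node {W}, right has 0 { }.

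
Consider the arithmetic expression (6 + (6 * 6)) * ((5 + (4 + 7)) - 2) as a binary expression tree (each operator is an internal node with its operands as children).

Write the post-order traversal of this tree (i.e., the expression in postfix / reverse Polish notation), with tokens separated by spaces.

Post-order on an expression tree gives postfix notation: for each operator, emit left operand, right operand, then the operator.

6 6 6 * + 5 4 7 + + 2 - *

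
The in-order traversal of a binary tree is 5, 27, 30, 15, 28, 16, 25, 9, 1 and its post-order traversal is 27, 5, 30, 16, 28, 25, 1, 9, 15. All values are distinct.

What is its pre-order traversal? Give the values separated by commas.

15, 30, 5, 27, 9, 25, 28, 16, 1

The last element of post-order is the root; it splits in-order into left and right subtrees.
Root 15: left subtree has 3 nodes {5, 27, 30}, right has 5 {28, 16, 25, 9, 1}.
  Root 30: left subtree has 2 nodes {5, 27}, right has 0 { }.
    Root 5: left subtree has 0 nodes { }, right has 1 {27}.
  Root 9: left subtree has 3 nodes {28, 16, 25}, right has 1 {1}.
    Root 25: left subtree has 2 nodes {28, 16}, right has 0 { }.
      Root 28: left subtree has 0 nodes { }, right has 1 {16}.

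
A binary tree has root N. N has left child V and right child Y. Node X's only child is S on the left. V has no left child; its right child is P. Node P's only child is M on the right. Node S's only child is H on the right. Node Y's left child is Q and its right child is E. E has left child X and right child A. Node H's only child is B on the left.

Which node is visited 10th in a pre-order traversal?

H

Pre-order visits the node, then its left subtree, then its right subtree.
Visit N.
At N: go left to V.
  Visit V.
  At V: no left child.
  At V: go right to P.
    Visit P.
    At P: no left child.
    At P: go right to M.
      M is a leaf — visit M.
At N: go right to Y.
  Visit Y.
  At Y: go left to Q.
    Q is a leaf — visit Q.
  At Y: go right to E.
    Visit E.
    At E: go left to X.
      Visit X.
      At X: go left to S.
        Visit S.
        At S: no left child.
        At S: go right to H.
          Visit H.
          At H: go left to B.
            B is a leaf — visit B.
          At H: no right child.
      At X: no right child.
    At E: go right to A.
      A is a leaf — visit A.
Full pre-order sequence: N, V, P, M, Y, Q, E, X, S, H, B, A.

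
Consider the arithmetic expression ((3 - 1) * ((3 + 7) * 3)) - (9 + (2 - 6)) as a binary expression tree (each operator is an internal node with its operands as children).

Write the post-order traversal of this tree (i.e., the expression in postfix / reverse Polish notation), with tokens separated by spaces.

3 1 - 3 7 + 3 * * 9 2 6 - + -

Post-order on an expression tree gives postfix notation: for each operator, emit left operand, right operand, then the operator.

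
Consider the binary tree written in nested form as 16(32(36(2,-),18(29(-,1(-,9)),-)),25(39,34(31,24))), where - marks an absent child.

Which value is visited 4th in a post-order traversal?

1

Post-order visits the left subtree, then the right subtree, then the node.
At 16: go left to 32.
  At 32: go left to 36.
    At 36: go left to 2.
      2 is a leaf — visit 2.
    At 36: no right child.
    Visit 36.
  At 32: go right to 18.
    At 18: go left to 29.
      At 29: no left child.
      At 29: go right to 1.
        At 1: no left child.
        At 1: go right to 9.
          9 is a leaf — visit 9.
        Visit 1.
      Visit 29.
    At 18: no right child.
    Visit 18.
  Visit 32.
At 16: go right to 25.
  At 25: go left to 39.
    39 is a leaf — visit 39.
  At 25: go right to 34.
    At 34: go left to 31.
      31 is a leaf — visit 31.
    At 34: go right to 24.
      24 is a leaf — visit 24.
    Visit 34.
  Visit 25.
Visit 16.
Full post-order sequence: 2, 36, 9, 1, 29, 18, 32, 39, 31, 24, 34, 25, 16.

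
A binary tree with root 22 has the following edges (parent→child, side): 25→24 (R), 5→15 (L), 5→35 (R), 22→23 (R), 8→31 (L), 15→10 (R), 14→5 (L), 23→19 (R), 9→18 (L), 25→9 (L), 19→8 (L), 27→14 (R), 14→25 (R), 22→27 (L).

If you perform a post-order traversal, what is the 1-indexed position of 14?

9

Post-order visits the left subtree, then the right subtree, then the node.
At 22: go left to 27.
  At 27: no left child.
  At 27: go right to 14.
    At 14: go left to 5.
      At 5: go left to 15.
        At 15: no left child.
        At 15: go right to 10.
          10 is a leaf — visit 10.
        Visit 15.
      At 5: go right to 35.
        35 is a leaf — visit 35.
      Visit 5.
    At 14: go right to 25.
      At 25: go left to 9.
        At 9: go left to 18.
          18 is a leaf — visit 18.
        At 9: no right child.
        Visit 9.
      At 25: go right to 24.
        24 is a leaf — visit 24.
      Visit 25.
    Visit 14.
  Visit 27.
At 22: go right to 23.
  At 23: no left child.
  At 23: go right to 19.
    At 19: go left to 8.
      At 8: go left to 31.
        31 is a leaf — visit 31.
      At 8: no right child.
      Visit 8.
    At 19: no right child.
    Visit 19.
  Visit 23.
Visit 22.
Full post-order sequence: 10, 15, 35, 5, 18, 9, 24, 25, 14, 27, 31, 8, 19, 23, 22.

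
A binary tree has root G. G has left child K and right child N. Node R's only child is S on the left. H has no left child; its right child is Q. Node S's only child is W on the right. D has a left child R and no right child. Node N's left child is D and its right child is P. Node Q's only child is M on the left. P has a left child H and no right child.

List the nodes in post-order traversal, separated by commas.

K, W, S, R, D, M, Q, H, P, N, G

Post-order visits the left subtree, then the right subtree, then the node.
At G: go left to K.
  K is a leaf — visit K.
At G: go right to N.
  At N: go left to D.
    At D: go left to R.
      At R: go left to S.
        At S: no left child.
        At S: go right to W.
          W is a leaf — visit W.
        Visit S.
      At R: no right child.
      Visit R.
    At D: no right child.
    Visit D.
  At N: go right to P.
    At P: go left to H.
      At H: no left child.
      At H: go right to Q.
        At Q: go left to M.
          M is a leaf — visit M.
        At Q: no right child.
        Visit Q.
      Visit H.
    At P: no right child.
    Visit P.
  Visit N.
Visit G.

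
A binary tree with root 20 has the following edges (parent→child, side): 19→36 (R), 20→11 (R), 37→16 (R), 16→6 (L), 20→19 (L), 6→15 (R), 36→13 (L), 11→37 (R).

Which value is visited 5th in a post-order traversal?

Post-order visits the left subtree, then the right subtree, then the node.
At 20: go left to 19.
  At 19: no left child.
  At 19: go right to 36.
    At 36: go left to 13.
      13 is a leaf — visit 13.
    At 36: no right child.
    Visit 36.
  Visit 19.
At 20: go right to 11.
  At 11: no left child.
  At 11: go right to 37.
    At 37: no left child.
    At 37: go right to 16.
      At 16: go left to 6.
        At 6: no left child.
        At 6: go right to 15.
          15 is a leaf — visit 15.
        Visit 6.
      At 16: no right child.
      Visit 16.
    Visit 37.
  Visit 11.
Visit 20.
Full post-order sequence: 13, 36, 19, 15, 6, 16, 37, 11, 20.

6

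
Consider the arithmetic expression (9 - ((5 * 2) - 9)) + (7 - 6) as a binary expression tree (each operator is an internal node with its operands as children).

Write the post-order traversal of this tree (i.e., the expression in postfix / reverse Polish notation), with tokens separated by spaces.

9 5 2 * 9 - - 7 6 - +

Post-order on an expression tree gives postfix notation: for each operator, emit left operand, right operand, then the operator.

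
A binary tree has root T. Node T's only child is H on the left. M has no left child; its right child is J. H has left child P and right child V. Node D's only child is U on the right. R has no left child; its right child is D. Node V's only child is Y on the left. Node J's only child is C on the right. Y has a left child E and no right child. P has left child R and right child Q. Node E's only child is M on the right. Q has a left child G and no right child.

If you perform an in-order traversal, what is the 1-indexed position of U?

3

In-order visits the left subtree, then the node, then the right subtree.
At T: go left to H.
  At H: go left to P.
    At P: go left to R.
      At R: no left child.
      Visit R.
      At R: go right to D.
        At D: no left child.
        Visit D.
        At D: go right to U.
          U is a leaf — visit U.
    Visit P.
    At P: go right to Q.
      At Q: go left to G.
        G is a leaf — visit G.
      Visit Q.
      At Q: no right child.
  Visit H.
  At H: go right to V.
    At V: go left to Y.
      At Y: go left to E.
        At E: no left child.
        Visit E.
        At E: go right to M.
          At M: no left child.
          Visit M.
          At M: go right to J.
            At J: no left child.
            Visit J.
            At J: go right to C.
              C is a leaf — visit C.
      Visit Y.
      At Y: no right child.
    Visit V.
    At V: no right child.
Visit T.
At T: no right child.
Full in-order sequence: R, D, U, P, G, Q, H, E, M, J, C, Y, V, T.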